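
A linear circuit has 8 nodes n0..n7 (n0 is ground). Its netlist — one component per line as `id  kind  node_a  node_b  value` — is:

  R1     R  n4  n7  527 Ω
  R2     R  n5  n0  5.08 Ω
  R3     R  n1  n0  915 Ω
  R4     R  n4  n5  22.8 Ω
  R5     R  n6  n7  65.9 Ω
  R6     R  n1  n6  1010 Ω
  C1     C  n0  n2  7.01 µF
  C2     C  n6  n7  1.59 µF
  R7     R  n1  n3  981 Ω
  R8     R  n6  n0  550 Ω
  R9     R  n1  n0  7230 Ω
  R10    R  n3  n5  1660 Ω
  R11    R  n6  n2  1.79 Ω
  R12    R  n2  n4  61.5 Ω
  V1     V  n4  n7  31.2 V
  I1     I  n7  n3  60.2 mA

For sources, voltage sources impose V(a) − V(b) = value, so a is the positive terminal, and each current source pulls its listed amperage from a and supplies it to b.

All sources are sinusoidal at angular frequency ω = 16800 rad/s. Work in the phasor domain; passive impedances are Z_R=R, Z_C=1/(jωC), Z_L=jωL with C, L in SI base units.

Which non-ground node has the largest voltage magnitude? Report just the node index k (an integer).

Element admittances at ω=16800 rad/s:
  Y(R1) = 0.001898+0.000j S between n4,n7
  Y(R2) = 0.1969+0.000j S between n5,n0
  Y(R3) = 0.001093+0.000j S between n1,n0
  Y(R4) = 0.04386+0.000j S between n4,n5
  Y(R5) = 0.01517+0.000j S between n6,n7
  Y(R6) = 0.0009901+0.000j S between n1,n6
  Y(C1) = 0.000+0.1178j S between n0,n2
  Y(C2) = 0.000+0.02671j S between n6,n7
  Y(R7) = 0.001019+0.000j S between n1,n3
  Y(R8) = 0.001818+0.000j S between n6,n0
  Y(R9) = 0.0001383+0.000j S between n1,n0
  Y(R10) = 0.0006024+0.000j S between n3,n5
  Y(R11) = 0.5587+0.000j S between n6,n2
  Y(R12) = 0.01626+0.000j S between n2,n4
  V1: constraint V(n4)−V(n7) = 31.2
  I1: injects 0.0602 A into n3 (from n7)
Assemble and solve the 8×8 MNA system:
  V(n1)=13.39+0.9263j  V(n2)=-2.769+2.577j  V(n3)=46.09+1.189j  V(n4)=7.573+8.973j  V(n5)=1.492+1.634j  V(n6)=-3.613+1.808j  V(n7)=-23.63+8.973j
  i(V1)=-0.4941-0.4259j

3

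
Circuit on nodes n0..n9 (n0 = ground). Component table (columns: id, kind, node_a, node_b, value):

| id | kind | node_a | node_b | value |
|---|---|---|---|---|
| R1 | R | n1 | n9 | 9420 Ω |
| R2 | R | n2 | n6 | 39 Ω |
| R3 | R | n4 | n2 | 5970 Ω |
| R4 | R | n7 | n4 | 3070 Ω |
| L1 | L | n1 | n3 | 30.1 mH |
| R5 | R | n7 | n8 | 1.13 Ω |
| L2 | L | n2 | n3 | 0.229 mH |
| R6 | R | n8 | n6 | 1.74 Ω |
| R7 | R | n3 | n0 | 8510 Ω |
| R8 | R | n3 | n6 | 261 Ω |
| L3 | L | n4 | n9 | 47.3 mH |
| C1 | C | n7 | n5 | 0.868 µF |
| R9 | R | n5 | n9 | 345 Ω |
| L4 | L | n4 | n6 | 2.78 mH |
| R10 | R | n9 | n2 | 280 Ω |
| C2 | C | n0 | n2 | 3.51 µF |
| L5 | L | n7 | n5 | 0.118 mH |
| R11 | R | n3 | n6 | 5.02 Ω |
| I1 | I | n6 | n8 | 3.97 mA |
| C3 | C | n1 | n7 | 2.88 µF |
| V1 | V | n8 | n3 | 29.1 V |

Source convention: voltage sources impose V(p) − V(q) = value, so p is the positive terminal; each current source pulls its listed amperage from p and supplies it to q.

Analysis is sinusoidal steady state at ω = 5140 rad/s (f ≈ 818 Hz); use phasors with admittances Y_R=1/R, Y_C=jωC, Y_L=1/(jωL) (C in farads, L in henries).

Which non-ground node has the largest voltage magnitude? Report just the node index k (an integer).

Apply KCL at each of the 9 non-ground nodes and solve the resulting linear system.
Node n1: branches {R1, L1, C3} → V_1 = 51.47+0.4148j
Node n2: branches {R2, R3, L2, R10, C2} → V_2 = 0.004527-0.0001924j
Node n3: branches {L1, L2, R7, R8, R11, V1} → V_3 = -0.02954-0.6950j
Node n4: branches {R3, R4, L3, L4} → V_4 = 20.46-0.8078j
Node n5: branches {C1, R9, L5} → V_5 = 29.02-0.3538j
Node n6: branches {R2, R6, R8, L4, R11, I1} → V_6 = 20.77-0.6458j
Node n7: branches {R4, R5, C1, L5, C3} → V_7 = 29.01-0.3295j
Node n8: branches {R5, R6, I1, V1} → V_8 = 29.07-0.6950j
Node n9: branches {R1, L3, R9, R10} → V_9 = 15.25-3.408j
Source currents: i(V1)=-4.820+0.3517j

1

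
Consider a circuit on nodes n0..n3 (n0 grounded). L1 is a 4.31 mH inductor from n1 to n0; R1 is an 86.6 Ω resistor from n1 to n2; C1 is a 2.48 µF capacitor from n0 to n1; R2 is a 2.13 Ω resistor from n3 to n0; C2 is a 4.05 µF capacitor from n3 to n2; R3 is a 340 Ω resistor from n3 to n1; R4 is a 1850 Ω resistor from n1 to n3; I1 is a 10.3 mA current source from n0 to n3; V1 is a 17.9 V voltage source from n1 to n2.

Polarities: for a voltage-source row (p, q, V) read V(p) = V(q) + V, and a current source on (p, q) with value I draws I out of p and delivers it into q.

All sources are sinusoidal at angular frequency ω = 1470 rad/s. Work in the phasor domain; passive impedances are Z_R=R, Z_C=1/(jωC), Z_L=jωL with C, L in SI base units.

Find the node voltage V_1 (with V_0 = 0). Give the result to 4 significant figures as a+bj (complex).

Apply KCL at each of the 3 non-ground nodes and solve the resulting linear system.
Node n1: branches {L1, R1, C1, R3, R4, V1} → V_1 = -0.7133+0.02647j
Node n2: branches {R1, C2, V1} → V_2 = -18.61+0.02647j
Node n3: branches {R2, C2, R3, R4, I1} → V_3 = 0.01324-0.2343j
Source currents: i(V1)=-0.2082-0.1109j

-0.7133+0.02647j V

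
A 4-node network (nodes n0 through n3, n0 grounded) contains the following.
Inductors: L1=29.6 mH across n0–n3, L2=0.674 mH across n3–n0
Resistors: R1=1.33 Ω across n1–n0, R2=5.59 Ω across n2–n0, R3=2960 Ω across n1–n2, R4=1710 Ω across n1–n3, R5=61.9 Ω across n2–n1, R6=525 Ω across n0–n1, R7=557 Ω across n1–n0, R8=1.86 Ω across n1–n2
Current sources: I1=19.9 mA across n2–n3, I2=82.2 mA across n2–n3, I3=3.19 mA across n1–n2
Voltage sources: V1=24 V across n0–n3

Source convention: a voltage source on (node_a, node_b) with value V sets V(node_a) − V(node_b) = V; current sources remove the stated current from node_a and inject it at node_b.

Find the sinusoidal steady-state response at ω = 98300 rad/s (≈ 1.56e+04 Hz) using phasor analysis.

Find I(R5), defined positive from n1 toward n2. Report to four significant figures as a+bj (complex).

0.001773+0.000j A

Apply KCL at each of the 3 non-ground nodes and solve the resulting linear system.
Node n1: branches {R1, R3, R4, R5, R6, I3, R7, R8} → V_1 = -0.1032+0.000j
Node n2: branches {R2, R3, R5, I1, I2, I3, R8} → V_2 = -0.2130+0.000j
Node n3: branches {L1, R4, L2, I1, I2, V1} → V_3 = -24.00+0.000j
Source currents: i(V1)=-0.1161+0.3705j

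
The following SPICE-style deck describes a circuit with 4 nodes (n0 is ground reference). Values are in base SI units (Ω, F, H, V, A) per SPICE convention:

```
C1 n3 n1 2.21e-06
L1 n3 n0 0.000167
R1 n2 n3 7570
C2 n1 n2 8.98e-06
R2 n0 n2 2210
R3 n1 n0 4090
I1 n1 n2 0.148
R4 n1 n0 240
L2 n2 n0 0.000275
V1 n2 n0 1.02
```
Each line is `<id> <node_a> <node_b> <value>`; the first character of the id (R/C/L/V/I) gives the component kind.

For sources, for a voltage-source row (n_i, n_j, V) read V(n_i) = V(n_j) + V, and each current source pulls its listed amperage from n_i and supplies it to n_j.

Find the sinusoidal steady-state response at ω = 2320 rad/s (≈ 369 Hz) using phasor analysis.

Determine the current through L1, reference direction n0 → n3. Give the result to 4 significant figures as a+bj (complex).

0.02901+0.0007460j A

MNA unknowns: 3 node voltages V₁..V_3 plus 1 source current (V1)
C1: Y=0.000+0.005127j on G[3,1]
L1: Y=0.000-2.581j on G[3,0]
R1: Y=0.0001321+0.000j on G[2,3]
C2: Y=0.000+0.02083j on G[1,2]
R2: Y=0.0004525+0.000j on G[0,2]
R3: Y=0.0002445+0.000j on G[1,0]
I1: z[1]−=0.148, z[2]+=0.148
R4: Y=0.004167+0.000j on G[1,0]
L2: Y=0.000-1.567j on G[2,0]
V1: row V2−V0=1.02, i_V1 at 2,0
solve → V1=-0.1455+5.674j, V2=1.020+0.000j, V3=0.0002890-0.01124j
aux → i_V1=0.02919+1.574j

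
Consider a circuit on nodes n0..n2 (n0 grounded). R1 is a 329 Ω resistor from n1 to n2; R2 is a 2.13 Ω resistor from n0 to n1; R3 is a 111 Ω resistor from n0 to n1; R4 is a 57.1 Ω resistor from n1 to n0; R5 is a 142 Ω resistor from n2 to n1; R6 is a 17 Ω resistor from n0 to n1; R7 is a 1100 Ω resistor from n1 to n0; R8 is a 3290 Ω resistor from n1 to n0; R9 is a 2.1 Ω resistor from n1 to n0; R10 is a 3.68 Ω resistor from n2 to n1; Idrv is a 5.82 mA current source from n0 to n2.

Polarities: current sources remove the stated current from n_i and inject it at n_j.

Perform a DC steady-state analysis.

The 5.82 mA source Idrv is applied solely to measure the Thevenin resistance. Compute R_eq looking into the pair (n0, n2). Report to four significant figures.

MNA unknowns: 2 node voltages V₁..V_2
R1: Y=0.003040 on G[1,2]
R2: Y=0.4695 on G[0,1]
R3: Y=0.009009 on G[0,1]
R4: Y=0.01751 on G[1,0]
R5: Y=0.007042 on G[2,1]
R6: Y=0.05882 on G[0,1]
R7: Y=0.0009091 on G[1,0]
R8: Y=0.0003040 on G[1,0]
R9: Y=0.4762 on G[1,0]
R10: Y=0.2717 on G[2,1]
Idrv: z[0]−=0.00582, z[2]+=0.00582
solve → V1=0.005638, V2=0.02629

R_eq = 4.517 Ω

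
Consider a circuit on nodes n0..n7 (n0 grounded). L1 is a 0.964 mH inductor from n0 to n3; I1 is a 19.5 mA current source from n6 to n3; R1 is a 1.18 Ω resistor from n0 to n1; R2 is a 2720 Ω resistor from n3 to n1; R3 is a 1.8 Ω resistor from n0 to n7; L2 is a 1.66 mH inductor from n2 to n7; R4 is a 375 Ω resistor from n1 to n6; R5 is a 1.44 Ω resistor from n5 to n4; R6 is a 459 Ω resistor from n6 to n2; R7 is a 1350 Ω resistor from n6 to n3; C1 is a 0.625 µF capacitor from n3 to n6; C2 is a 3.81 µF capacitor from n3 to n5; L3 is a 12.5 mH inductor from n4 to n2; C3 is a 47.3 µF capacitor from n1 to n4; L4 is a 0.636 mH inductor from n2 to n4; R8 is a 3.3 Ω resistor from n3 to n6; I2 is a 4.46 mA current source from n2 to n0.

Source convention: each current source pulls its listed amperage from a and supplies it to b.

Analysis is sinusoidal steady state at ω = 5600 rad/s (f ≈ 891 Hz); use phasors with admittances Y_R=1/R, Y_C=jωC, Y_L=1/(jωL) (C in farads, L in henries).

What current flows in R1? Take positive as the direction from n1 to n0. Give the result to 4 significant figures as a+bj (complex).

MNA unknowns: 7 node voltages V₁..V_7
L1: Y=0.000-0.1852j on G[0,3]
I1: z[6]−=0.0195, z[3]+=0.0195
R1: Y=0.8475+0.000j on G[0,1]
R2: Y=0.0003676+0.000j on G[3,1]
R3: Y=0.5556+0.000j on G[0,7]
L2: Y=0.000-0.1076j on G[2,7]
R4: Y=0.002667+0.000j on G[1,6]
R5: Y=0.6944+0.000j on G[5,4]
R6: Y=0.002179+0.000j on G[6,2]
R7: Y=0.0007407+0.000j on G[6,3]
C1: Y=0.000+0.003500j on G[3,6]
C2: Y=0.000+0.02134j on G[3,5]
L3: Y=0.000-0.01429j on G[4,2]
C3: Y=0.000+0.2649j on G[1,4]
L4: Y=0.000-0.2808j on G[2,4]
R8: Y=0.3030+0.000j on G[3,6]
I2: z[2]−=0.00446, z[0]+=0.00446
solve → V1=-0.005085-0.0004085j, V2=-0.004735+5.289e-05j, V3=0.0007875-0.0003292j, V4=-0.006400+0.01529j, V5=-0.005914+0.01550j, V6=-0.06248+0.0003904j, V7=-0.0001612+0.0008856j

-0.004309-0.0003461j A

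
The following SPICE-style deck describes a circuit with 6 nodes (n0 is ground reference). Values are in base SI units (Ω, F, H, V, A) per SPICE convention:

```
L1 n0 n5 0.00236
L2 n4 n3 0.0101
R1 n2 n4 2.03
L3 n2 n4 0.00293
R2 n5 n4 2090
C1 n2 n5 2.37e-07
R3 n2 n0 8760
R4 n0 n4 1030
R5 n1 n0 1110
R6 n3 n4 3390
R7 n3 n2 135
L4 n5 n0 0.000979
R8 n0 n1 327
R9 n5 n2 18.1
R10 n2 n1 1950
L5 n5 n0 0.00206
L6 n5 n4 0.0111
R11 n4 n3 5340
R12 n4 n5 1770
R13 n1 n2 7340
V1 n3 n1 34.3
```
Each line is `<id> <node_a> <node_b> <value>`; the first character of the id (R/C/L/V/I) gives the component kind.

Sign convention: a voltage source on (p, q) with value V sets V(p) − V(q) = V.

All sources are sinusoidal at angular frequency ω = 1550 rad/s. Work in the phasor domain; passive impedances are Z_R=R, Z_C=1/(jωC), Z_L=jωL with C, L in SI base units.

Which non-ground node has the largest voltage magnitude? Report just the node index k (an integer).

1

Element admittances at ω=1550 rad/s:
  Y(L1) = 0.000-0.2734j S between n0,n5
  Y(L2) = 0.000-0.06388j S between n4,n3
  Y(R1) = 0.4926+0.000j S between n2,n4
  Y(L3) = 0.000-0.2202j S between n2,n4
  Y(R2) = 0.0004785+0.000j S between n5,n4
  Y(C1) = 0.000+0.0003674j S between n2,n5
  Y(R3) = 0.0001142+0.000j S between n2,n0
  Y(R4) = 0.0009709+0.000j S between n0,n4
  Y(R5) = 0.0009009+0.000j S between n1,n0
  Y(R6) = 0.0002950+0.000j S between n3,n4
  Y(R7) = 0.007407+0.000j S between n3,n2
  Y(L4) = 0.000-0.6590j S between n5,n0
  Y(R8) = 0.003058+0.000j S between n0,n1
  Y(R9) = 0.05525+0.000j S between n5,n2
  Y(R10) = 0.0005128+0.000j S between n2,n1
  Y(L5) = 0.000-0.3132j S between n5,n0
  Y(L6) = 0.000-0.05812j S between n5,n4
  Y(R11) = 0.0001873+0.000j S between n4,n3
  Y(R12) = 0.0005650+0.000j S between n4,n5
  Y(R13) = 0.0001362+0.000j S between n1,n2
  V1: constraint V(n3)−V(n1) = 34.3
Assemble and solve the 6×6 MNA system:
  V(n1)=-32.52+3.492j  V(n2)=1.134+1.092j  V(n3)=1.777+3.492j  V(n4)=1.240+1.212j  V(n5)=0.01214+0.1023j
  i(V1)=-0.1506+0.01538j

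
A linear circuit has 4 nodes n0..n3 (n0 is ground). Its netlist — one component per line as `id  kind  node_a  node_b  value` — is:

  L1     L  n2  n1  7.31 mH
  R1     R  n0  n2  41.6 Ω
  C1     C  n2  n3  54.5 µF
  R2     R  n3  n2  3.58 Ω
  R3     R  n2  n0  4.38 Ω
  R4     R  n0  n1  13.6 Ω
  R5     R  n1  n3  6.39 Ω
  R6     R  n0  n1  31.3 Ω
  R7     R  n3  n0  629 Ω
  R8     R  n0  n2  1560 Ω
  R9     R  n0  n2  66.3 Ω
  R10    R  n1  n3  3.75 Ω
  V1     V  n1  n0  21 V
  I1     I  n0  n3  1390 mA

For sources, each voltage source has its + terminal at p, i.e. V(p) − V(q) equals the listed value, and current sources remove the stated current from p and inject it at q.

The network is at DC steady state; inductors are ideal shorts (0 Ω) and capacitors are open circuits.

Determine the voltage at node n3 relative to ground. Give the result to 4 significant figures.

22.93 V

Apply KCL at each of the 3 non-ground nodes and solve the resulting linear system.
Node n1: branches {L1, R4, R5, R6, R10, V1} → V_1 = 21.00
Node n2: branches {L1, R1, C1, R2, R3, R8, R9} → V_2 = 21.00
Node n3: branches {C1, R2, R5, R7, R10, I1} → V_3 = 22.93
Source currents: i(L1)=-5.091, i(V1)=-6.491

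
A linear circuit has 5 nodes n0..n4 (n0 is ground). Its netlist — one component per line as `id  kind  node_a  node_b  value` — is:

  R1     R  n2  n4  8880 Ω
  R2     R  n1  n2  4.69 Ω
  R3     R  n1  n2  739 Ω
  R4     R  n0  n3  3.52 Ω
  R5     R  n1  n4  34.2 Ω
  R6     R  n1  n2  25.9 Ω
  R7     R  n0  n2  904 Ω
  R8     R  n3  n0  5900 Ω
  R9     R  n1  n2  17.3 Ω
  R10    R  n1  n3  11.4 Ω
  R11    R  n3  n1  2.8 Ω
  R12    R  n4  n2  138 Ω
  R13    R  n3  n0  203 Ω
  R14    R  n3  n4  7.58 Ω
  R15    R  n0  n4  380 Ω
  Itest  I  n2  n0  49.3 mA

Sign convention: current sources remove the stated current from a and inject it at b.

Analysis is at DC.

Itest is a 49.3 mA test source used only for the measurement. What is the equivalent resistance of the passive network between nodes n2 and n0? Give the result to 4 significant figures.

R_eq = 8.516 Ω

Element admittances at DC:
  Y(R1) = 0.0001126 S between n2,n4
  Y(R2) = 0.2132 S between n1,n2
  Y(R3) = 0.001353 S between n1,n2
  Y(R4) = 0.2841 S between n0,n3
  Y(R5) = 0.02924 S between n1,n4
  Y(R6) = 0.03861 S between n1,n2
  Y(R7) = 0.001106 S between n0,n2
  Y(R8) = 0.0001695 S between n3,n0
  Y(R9) = 0.05780 S between n1,n2
  Y(R10) = 0.08772 S between n1,n3
  Y(R11) = 0.3571 S between n3,n1
  Y(R12) = 0.007246 S between n4,n2
  Y(R13) = 0.004926 S between n3,n0
  Y(R14) = 0.1319 S between n3,n4
  Y(R15) = 0.002632 S between n0,n4
  Itest: injects 0.0493 A into n0 (from n2)
Assemble and solve the 4×4 MNA system:
  V(n1)=-0.2682  V(n2)=-0.4198  V(n3)=-0.1671  V(n4)=-0.1927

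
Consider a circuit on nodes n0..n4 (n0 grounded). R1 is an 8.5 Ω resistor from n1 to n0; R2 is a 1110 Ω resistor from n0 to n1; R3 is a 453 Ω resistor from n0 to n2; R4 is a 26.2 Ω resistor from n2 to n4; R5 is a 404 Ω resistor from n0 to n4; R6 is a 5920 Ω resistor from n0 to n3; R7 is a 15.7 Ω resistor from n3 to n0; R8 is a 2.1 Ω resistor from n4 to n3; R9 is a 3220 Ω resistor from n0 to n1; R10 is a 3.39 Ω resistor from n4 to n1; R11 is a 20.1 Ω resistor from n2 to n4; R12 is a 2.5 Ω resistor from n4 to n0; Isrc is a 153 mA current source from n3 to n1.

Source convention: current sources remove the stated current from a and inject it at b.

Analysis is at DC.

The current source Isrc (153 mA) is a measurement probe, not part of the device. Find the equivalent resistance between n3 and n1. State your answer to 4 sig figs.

MNA unknowns: 4 node voltages V₁..V_4
R1: Y=0.1176 on G[1,0]
R2: Y=0.0009009 on G[0,1]
R3: Y=0.002208 on G[0,2]
R4: Y=0.03817 on G[2,4]
R5: Y=0.002475 on G[0,4]
R6: Y=0.0001689 on G[0,3]
R7: Y=0.06369 on G[3,0]
R8: Y=0.4762 on G[4,3]
R9: Y=0.0003106 on G[0,1]
R10: Y=0.2950 on G[4,1]
R11: Y=0.04975 on G[2,4]
R12: Y=0.4000 on G[4,0]
Isrc: z[3]−=0.153, z[1]+=0.153
solve → V1=0.3359, V2=-0.04621, V3=-0.3251, V4=-0.04737

R_eq = 4.320 Ω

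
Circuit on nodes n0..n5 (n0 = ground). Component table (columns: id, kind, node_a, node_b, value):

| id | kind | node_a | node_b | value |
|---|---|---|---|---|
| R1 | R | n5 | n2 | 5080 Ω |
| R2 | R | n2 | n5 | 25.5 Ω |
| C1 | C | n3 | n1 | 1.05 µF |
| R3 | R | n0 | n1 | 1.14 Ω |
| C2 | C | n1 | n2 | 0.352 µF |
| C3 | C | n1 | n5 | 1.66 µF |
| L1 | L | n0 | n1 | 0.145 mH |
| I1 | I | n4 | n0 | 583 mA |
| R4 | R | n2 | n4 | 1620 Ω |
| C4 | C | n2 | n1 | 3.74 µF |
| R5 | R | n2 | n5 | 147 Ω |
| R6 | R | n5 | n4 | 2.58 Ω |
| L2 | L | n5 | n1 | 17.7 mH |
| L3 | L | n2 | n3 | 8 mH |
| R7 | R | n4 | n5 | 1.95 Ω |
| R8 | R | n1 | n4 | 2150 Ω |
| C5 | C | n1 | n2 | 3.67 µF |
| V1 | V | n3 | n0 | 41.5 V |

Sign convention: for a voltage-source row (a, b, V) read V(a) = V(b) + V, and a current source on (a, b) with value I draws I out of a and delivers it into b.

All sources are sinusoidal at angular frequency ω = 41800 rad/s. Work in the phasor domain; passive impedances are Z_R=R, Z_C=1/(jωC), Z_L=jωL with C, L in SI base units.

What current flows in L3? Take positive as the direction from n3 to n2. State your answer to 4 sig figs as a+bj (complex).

MNA unknowns: 5 node voltages V₁..V_5 plus 1 source current (V1)
R1: Y=0.0001969+0.000j on G[5,2]
R2: Y=0.03922+0.000j on G[2,5]
C1: Y=0.000+0.04389j on G[3,1]
R3: Y=0.8772+0.000j on G[0,1]
C2: Y=0.000+0.01471j on G[1,2]
C3: Y=0.000+0.06939j on G[1,5]
L1: Y=0.000-0.1650j on G[0,1]
I1: z[4]−=0.583, z[0]+=0.583
R4: Y=0.0006173+0.000j on G[2,4]
C4: Y=0.000+0.1563j on G[2,1]
R5: Y=0.006803+0.000j on G[2,5]
R6: Y=0.3876+0.000j on G[5,4]
L2: Y=0.000-0.001352j on G[5,1]
L3: Y=0.000-0.002990j on G[2,3]
R7: Y=0.5128+0.000j on G[4,5]
R8: Y=0.0004651+0.000j on G[1,4]
C5: Y=0.000+0.1534j on G[1,2]
V1: row V3−V0=41.5, i_V1 at 3,0
solve → V1=-0.9221+1.806j, V2=-0.5596+2.404j, V3=41.50+0.000j, V4=-5.181+7.594j, V5=-4.539+7.601j
aux → i_V1=-0.07207-1.736j

-0.007188-0.1258j A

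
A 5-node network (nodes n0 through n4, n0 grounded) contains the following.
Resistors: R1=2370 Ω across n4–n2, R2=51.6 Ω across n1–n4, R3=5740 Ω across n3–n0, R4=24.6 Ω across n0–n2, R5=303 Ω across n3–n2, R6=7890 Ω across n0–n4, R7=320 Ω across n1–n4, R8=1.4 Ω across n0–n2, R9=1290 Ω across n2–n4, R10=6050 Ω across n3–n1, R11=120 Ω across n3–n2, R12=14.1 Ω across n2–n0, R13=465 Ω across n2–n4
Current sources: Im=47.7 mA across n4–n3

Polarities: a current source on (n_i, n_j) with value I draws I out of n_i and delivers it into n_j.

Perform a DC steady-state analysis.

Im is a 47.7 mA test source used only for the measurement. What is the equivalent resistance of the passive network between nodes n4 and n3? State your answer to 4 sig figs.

R_eq = 351.1 Ω

Apply KCL at each of the 4 non-ground nodes and solve the resulting linear system.
Node n1: branches {R2, R7, R10} → V_1 = -12.81
Node n2: branches {R1, R4, R5, R8, R9, R11, R12, R13} → V_2 = 0.001182
Node n3: branches {R3, R5, R10, R11, Im} → V_3 = 3.808
Node n4: branches {R1, R2, R6, R7, R9, R13, Im} → V_4 = -12.94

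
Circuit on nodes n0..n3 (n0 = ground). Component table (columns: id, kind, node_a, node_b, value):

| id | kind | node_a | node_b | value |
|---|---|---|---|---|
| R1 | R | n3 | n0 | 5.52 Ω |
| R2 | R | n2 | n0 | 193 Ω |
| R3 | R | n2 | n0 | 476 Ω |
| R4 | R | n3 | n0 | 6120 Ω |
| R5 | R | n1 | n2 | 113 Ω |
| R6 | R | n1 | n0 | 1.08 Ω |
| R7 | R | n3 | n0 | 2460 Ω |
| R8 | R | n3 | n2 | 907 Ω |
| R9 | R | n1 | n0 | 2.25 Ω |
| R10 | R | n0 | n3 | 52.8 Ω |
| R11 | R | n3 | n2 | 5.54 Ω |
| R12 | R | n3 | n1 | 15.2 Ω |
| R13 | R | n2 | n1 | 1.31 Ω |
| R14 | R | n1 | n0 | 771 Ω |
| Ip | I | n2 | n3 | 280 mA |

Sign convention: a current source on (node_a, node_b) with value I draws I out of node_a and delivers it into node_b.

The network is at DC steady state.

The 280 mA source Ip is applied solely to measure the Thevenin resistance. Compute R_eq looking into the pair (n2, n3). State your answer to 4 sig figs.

Apply KCL at each of the 3 non-ground nodes and solve the resulting linear system.
Node n1: branches {R5, R6, R9, R12, R13, R14} → V_1 = -0.07345
Node n2: branches {R2, R3, R5, R8, R11, R13, Ip} → V_2 = -0.2537
Node n3: branches {R1, R4, R7, R8, R10, R11, R12, Ip} → V_3 = 0.5113

R_eq = 2.732 Ω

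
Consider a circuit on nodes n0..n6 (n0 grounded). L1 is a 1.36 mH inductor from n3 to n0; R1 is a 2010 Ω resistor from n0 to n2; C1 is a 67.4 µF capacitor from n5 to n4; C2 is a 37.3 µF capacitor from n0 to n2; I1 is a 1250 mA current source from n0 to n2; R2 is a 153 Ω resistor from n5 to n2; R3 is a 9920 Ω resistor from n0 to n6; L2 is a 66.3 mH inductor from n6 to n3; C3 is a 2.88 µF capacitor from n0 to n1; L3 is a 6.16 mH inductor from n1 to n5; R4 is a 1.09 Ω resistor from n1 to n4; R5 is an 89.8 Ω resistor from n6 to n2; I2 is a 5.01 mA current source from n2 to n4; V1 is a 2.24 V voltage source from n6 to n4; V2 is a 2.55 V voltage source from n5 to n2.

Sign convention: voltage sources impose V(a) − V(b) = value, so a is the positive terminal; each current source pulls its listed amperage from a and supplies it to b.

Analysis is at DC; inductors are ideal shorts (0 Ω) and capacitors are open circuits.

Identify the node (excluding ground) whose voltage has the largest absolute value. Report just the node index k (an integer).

Element admittances at DC:
  L1: short n3↔n0 (DC inductor)
  Y(R1) = 0.0004975 S between n0,n2
  Y(C1) = 0.000 S between n5,n4
  Y(C2) = 0.000 S between n0,n2
  I1: injects 1.25 A into n2 (from n0)
  Y(R2) = 0.006536 S between n5,n2
  Y(R3) = 0.0001008 S between n0,n6
  L2: short n6↔n3 (DC inductor)
  Y(C3) = 0.000 S between n0,n1
  L3: short n1↔n5 (DC inductor)
  Y(R4) = 0.9174 S between n1,n4
  Y(R5) = 0.01114 S between n6,n2
  I2: injects 0.00501 A into n4 (from n2)
  V1: constraint V(n6)−V(n4) = 2.24
  V2: constraint V(n5)−V(n2) = 2.55
Assemble and solve the 11×11 MNA system:
  V(n1)=-0.8400  V(n2)=-3.390  V(n3)=0.000  V(n4)=-2.240  V(n5)=-0.8400  V(n6)=0.000
  i(L1)=1.252  i(L2)=1.252  i(L3)=-1.284  i(V1)=-1.289  i(V2)=-1.301

2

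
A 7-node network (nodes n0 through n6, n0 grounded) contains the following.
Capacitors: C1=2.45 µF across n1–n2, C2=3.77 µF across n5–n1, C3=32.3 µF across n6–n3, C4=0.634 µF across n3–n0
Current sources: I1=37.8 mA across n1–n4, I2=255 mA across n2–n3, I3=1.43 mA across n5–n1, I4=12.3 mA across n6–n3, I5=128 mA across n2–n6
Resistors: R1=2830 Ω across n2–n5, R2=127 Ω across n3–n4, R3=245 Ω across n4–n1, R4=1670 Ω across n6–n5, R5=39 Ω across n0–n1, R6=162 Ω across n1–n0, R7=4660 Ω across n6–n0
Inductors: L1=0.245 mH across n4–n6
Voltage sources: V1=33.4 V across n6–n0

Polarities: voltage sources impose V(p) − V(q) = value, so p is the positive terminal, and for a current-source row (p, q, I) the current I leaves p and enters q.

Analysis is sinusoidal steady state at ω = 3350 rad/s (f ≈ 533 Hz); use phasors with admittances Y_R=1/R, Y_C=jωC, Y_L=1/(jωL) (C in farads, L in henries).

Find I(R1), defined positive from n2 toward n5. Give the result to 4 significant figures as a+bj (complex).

-0.001236+0.01702j A

Element admittances at ω=3350 rad/s:
  Y(C1) = 0.000+0.008207j S between n1,n2
  I1: injects 0.0378 A into n4 (from n1)
  Y(R1) = 0.0003534+0.000j S between n2,n5
  Y(C2) = 0.000+0.01263j S between n5,n1
  Y(R2) = 0.007874+0.000j S between n3,n4
  Y(L1) = 0.000-1.218j S between n4,n6
  Y(C3) = 0.000+0.1082j S between n6,n3
  Y(C4) = 0.000+0.002124j S between n3,n0
  Y(R3) = 0.004082+0.000j S between n4,n1
  Y(R4) = 0.0005988+0.000j S between n6,n5
  I2: injects 0.255 A into n3 (from n2)
  Y(R5) = 0.02564+0.000j S between n0,n1
  I3: injects 0.00143 A into n1 (from n5)
  I4: injects 0.0123 A into n3 (from n6)
  I5: injects 0.128 A into n6 (from n2)
  Y(R6) = 0.006173+0.000j S between n1,n0
  Y(R7) = 0.0002146+0.000j S between n6,n0
  V1: constraint V(n6)−V(n0) = 33.4
Assemble and solve the 7×7 MNA system:
  V(n1)=-7.269+0.01494j  V(n2)=-9.342+46.53j  V(n3)=32.92-2.458j  V(n4)=33.41-0.1084j  V(n5)=-5.844-1.635j  V(n6)=33.40+0.000j
  i(V1)=0.2189-0.07040j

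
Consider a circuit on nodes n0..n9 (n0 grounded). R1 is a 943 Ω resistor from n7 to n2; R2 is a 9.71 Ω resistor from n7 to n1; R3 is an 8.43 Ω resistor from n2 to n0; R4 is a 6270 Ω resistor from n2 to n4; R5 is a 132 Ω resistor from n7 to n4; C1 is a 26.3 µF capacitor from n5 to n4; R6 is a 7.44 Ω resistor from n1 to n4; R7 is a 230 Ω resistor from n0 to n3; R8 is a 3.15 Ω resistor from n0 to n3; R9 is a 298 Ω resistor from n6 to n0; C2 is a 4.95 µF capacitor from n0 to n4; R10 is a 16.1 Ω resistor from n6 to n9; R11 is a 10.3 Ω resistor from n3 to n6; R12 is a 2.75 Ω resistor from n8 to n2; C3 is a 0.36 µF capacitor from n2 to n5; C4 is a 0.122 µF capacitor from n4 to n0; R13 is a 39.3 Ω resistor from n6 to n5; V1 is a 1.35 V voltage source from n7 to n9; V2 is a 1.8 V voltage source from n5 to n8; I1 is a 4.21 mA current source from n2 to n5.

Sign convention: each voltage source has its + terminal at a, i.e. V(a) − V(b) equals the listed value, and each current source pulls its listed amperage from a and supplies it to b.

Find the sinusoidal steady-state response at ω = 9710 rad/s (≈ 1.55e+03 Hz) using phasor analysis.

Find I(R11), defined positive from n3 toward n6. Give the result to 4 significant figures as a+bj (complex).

MNA unknowns: 9 node voltages V₁..V_9 plus 2 source currents (V1, V2)
R1: Y=0.001060+0.000j on G[7,2]
R2: Y=0.1030+0.000j on G[7,1]
R3: Y=0.1186+0.000j on G[2,0]
R4: Y=0.0001595+0.000j on G[2,4]
R5: Y=0.007576+0.000j on G[7,4]
C1: Y=0.000+0.2554j on G[5,4]
R6: Y=0.1344+0.000j on G[1,4]
R7: Y=0.004348+0.000j on G[0,3]
R8: Y=0.3175+0.000j on G[0,3]
R9: Y=0.003356+0.000j on G[6,0]
C2: Y=0.000+0.04806j on G[0,4]
R10: Y=0.06211+0.000j on G[6,9]
R11: Y=0.09709+0.000j on G[3,6]
R12: Y=0.3636+0.000j on G[8,2]
C3: Y=0.000+0.003496j on G[2,5]
C4: Y=0.000+0.001185j on G[4,0]
R13: Y=0.02545+0.000j on G[6,5]
V1: row V7−V9=1.35, i_V1 at 7,9
V2: row V5−V8=1.8, i_V2 at 5,8
I1: z[2]−=0.00421, z[5]+=0.00421
solve → V1=1.252-0.3962j, V2=-0.3251-0.3585j, V3=0.04895-0.04602j, V4=1.178-0.4488j, V5=1.374-0.4918j, V6=0.2112-0.1986j, V7=1.350-0.3276j, V8=-0.4264-0.4918j, V9=-3.477e-05-0.3276j
aux → i_V1=-0.01312-0.008015j, i_V2=-0.03683-0.04848j

-0.01575+0.01481j A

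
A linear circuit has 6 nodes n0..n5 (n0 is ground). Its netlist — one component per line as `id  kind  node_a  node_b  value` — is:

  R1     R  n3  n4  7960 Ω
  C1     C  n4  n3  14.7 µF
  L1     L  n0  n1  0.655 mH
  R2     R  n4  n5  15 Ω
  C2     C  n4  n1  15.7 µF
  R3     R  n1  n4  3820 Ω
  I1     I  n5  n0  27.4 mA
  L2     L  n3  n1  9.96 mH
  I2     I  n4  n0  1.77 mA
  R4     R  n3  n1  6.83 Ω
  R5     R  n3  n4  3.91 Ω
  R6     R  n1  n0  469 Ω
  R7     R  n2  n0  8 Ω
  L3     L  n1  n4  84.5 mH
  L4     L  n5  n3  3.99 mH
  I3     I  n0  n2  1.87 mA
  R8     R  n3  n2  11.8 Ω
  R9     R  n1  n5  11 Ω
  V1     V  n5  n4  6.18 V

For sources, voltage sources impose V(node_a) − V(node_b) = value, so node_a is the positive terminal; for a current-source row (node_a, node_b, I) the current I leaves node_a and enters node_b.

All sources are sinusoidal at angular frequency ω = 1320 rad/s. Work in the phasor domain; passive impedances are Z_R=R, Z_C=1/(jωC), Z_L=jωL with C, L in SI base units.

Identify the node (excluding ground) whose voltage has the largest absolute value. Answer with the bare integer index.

MNA unknowns: 5 node voltages V₁..V_5 plus 1 source current (V1)
R1: Y=0.0001256+0.000j on G[3,4]
C1: Y=0.000+0.01940j on G[4,3]
L1: Y=0.000-1.157j on G[0,1]
R2: Y=0.06667+0.000j on G[4,5]
C2: Y=0.000+0.02072j on G[4,1]
R3: Y=0.0002618+0.000j on G[1,4]
I1: z[5]−=0.0274, z[0]+=0.0274
L2: Y=0.000-0.07606j on G[3,1]
I2: z[4]−=0.00177, z[0]+=0.00177
R4: Y=0.1464+0.000j on G[3,1]
R5: Y=0.2558+0.000j on G[3,4]
R6: Y=0.002132+0.000j on G[1,0]
R7: Y=0.1250+0.000j on G[2,0]
L3: Y=0.000-0.008965j on G[1,4]
L4: Y=0.000-0.1899j on G[5,3]
I3: z[0]−=0.00187, z[2]+=0.00187
R8: Y=0.08475+0.000j on G[3,2]
R9: Y=0.09091+0.000j on G[1,5]
V1: row V5−V4=6.18, i_V1 at 5,4
solve → V1=-0.03750+0.01733j, V2=-0.3781-0.3473j, V3=-0.9579-0.8595j, V4=-3.568+1.589j, V5=2.612+1.589j
aux → i_V1=-1.145+0.5348j

4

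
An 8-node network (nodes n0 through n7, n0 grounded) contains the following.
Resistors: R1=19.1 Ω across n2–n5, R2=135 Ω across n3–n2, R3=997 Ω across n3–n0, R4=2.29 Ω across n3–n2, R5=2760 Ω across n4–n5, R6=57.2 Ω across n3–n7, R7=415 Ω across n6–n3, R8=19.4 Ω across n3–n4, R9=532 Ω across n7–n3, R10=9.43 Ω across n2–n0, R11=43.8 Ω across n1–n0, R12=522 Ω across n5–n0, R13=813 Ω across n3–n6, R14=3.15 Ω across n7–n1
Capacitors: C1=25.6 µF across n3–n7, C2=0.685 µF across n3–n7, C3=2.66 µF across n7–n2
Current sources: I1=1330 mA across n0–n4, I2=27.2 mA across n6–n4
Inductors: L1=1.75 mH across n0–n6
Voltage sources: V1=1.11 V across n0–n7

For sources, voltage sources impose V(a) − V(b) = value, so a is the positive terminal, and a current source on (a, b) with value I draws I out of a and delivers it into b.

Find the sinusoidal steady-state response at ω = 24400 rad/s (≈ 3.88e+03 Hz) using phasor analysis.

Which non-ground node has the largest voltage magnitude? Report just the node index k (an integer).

4

MNA unknowns: 7 node voltages V₁..V_7 plus 1 source current (V1)
R1: Y=0.05236+0.000j on G[2,5]
R2: Y=0.007407+0.000j on G[3,2]
C1: Y=0.000+0.6246j on G[3,7]
C2: Y=0.000+0.01671j on G[3,7]
I1: z[0]−=1.33, z[4]+=1.33
R3: Y=0.001003+0.000j on G[3,0]
R4: Y=0.4367+0.000j on G[3,2]
L1: Y=0.000-0.02342j on G[0,6]
R5: Y=0.0003623+0.000j on G[4,5]
R6: Y=0.01748+0.000j on G[3,7]
R7: Y=0.002410+0.000j on G[6,3]
R8: Y=0.05155+0.000j on G[3,4]
R9: Y=0.001880+0.000j on G[7,3]
R10: Y=0.1060+0.000j on G[2,0]
R11: Y=0.02283+0.000j on G[1,0]
C3: Y=0.000+0.06490j on G[7,2]
I2: z[6]−=0.0272, z[4]+=0.0272
R12: Y=0.001916+0.000j on G[5,0]
R13: Y=0.001230+0.000j on G[3,6]
R14: Y=0.3175+0.000j on G[7,1]
V1: row V0−V7=1.11, i_V1 at 0,7
solve → V1=-1.036+0.000j, V2=-0.8138-1.706j, V3=-0.7827-2.076j, V4=25.36-2.073j, V5=-0.6117-1.648j, V6=0.1204-1.302j, V7=-1.110+0.000j
aux → i_V1=-1.472-0.1889j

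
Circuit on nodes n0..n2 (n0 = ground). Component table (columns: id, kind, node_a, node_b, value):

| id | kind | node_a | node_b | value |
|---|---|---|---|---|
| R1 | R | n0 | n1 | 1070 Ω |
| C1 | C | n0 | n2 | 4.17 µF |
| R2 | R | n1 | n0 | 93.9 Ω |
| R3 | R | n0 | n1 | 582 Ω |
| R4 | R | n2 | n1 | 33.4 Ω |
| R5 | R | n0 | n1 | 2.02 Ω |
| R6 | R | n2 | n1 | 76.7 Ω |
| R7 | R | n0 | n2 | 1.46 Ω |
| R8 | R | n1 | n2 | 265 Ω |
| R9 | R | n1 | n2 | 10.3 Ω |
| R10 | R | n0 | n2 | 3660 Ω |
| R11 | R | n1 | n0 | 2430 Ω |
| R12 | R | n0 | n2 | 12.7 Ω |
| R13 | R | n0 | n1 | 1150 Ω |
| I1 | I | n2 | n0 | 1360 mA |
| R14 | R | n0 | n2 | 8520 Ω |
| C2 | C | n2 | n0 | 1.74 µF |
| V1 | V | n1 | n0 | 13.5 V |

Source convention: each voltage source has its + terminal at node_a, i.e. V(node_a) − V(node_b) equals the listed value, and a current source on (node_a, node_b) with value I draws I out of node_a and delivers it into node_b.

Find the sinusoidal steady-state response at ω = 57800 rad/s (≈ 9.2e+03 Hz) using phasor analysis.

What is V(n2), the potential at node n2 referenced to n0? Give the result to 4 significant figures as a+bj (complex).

0.5614-0.2112j V

Element admittances at ω=57800 rad/s:
  Y(R1) = 0.0009346+0.000j S between n0,n1
  Y(C1) = 0.000+0.2410j S between n0,n2
  Y(R2) = 0.01065+0.000j S between n1,n0
  Y(R3) = 0.001718+0.000j S between n0,n1
  Y(R4) = 0.02994+0.000j S between n2,n1
  Y(R5) = 0.4950+0.000j S between n0,n1
  Y(R6) = 0.01304+0.000j S between n2,n1
  Y(R7) = 0.6849+0.000j S between n0,n2
  Y(R8) = 0.003774+0.000j S between n1,n2
  Y(R9) = 0.09709+0.000j S between n1,n2
  Y(R10) = 0.0002732+0.000j S between n0,n2
  Y(R11) = 0.0004115+0.000j S between n1,n0
  Y(R12) = 0.07874+0.000j S between n0,n2
  Y(R13) = 0.0008696+0.000j S between n0,n1
  I1: injects 1.36 A into n0 (from n2)
  Y(R14) = 0.0001174+0.000j S between n0,n2
  Y(C2) = 0.000+0.1006j S between n2,n0
  V1: constraint V(n1)−V(n0) = 13.5
Assemble and solve the 3×3 MNA system:
  V(n1)=13.50+0.000j  V(n2)=0.5614-0.2112j
  i(V1)=-8.741-0.03038j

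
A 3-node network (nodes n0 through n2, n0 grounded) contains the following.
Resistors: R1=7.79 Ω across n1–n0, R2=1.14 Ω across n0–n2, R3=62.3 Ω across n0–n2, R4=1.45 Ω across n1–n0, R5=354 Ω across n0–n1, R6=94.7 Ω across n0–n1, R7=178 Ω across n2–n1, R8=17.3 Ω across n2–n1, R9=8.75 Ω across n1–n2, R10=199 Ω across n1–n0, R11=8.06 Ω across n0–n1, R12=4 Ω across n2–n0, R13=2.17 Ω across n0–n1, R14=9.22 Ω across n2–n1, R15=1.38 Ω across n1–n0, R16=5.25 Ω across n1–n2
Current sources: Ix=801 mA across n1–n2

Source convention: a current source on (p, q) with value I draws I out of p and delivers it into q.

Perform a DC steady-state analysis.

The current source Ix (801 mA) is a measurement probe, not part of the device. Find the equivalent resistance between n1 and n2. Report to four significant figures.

MNA unknowns: 2 node voltages V₁..V_2
R1: Y=0.1284 on G[1,0]
R2: Y=0.8772 on G[0,2]
R3: Y=0.01605 on G[0,2]
R4: Y=0.6897 on G[1,0]
R5: Y=0.002825 on G[0,1]
R6: Y=0.01056 on G[0,1]
R7: Y=0.005618 on G[2,1]
R8: Y=0.05780 on G[2,1]
R9: Y=0.1143 on G[1,2]
R10: Y=0.005025 on G[1,0]
R11: Y=0.1241 on G[0,1]
R12: Y=0.2500 on G[2,0]
R13: Y=0.4608 on G[0,1]
R14: Y=0.1085 on G[2,1]
R15: Y=0.7246 on G[1,0]
R16: Y=0.1905 on G[1,2]
Ix: z[1]−=0.801, z[2]+=0.801
solve → V1=-0.2277, V2=0.4275

R_eq = 0.8180 Ω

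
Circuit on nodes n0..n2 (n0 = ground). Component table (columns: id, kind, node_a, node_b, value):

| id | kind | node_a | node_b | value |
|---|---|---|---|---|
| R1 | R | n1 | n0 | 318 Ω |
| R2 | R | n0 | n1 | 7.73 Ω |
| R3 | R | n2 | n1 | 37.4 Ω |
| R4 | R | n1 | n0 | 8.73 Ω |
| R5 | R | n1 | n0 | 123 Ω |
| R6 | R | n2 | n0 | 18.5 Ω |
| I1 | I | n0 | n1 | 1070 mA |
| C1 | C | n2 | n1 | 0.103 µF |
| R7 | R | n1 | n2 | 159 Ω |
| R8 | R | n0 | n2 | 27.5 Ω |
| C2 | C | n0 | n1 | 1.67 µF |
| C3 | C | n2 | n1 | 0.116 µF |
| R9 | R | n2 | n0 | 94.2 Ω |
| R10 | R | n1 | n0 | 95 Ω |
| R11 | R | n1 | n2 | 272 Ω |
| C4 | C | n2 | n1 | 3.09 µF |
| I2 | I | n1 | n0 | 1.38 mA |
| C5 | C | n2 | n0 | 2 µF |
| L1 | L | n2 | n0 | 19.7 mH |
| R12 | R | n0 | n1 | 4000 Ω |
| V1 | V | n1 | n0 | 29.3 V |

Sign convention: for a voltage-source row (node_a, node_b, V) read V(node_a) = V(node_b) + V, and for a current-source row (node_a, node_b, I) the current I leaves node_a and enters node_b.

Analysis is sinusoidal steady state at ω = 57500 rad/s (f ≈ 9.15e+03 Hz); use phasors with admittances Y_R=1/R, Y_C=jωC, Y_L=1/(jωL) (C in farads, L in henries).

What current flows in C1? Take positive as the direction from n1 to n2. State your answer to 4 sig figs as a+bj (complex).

0.02337+0.07563j A

MNA unknowns: 2 node voltages V₁..V_2 plus 1 source current (V1)
R1: Y=0.003145+0.000j on G[1,0]
R2: Y=0.1294+0.000j on G[0,1]
R3: Y=0.02674+0.000j on G[2,1]
R4: Y=0.1145+0.000j on G[1,0]
R5: Y=0.008130+0.000j on G[1,0]
R6: Y=0.05405+0.000j on G[2,0]
I1: z[0]−=1.07, z[1]+=1.07
C1: Y=0.000+0.005922j on G[2,1]
R7: Y=0.006289+0.000j on G[1,2]
R8: Y=0.03636+0.000j on G[0,2]
C2: Y=0.000+0.09602j on G[0,1]
C3: Y=0.000+0.006670j on G[2,1]
R9: Y=0.01062+0.000j on G[2,0]
R10: Y=0.01053+0.000j on G[1,0]
R11: Y=0.003676+0.000j on G[1,2]
C4: Y=0.000+0.1777j on G[2,1]
I2: z[1]−=0.00138, z[0]+=0.00138
C5: Y=0.000+0.1150j on G[2,0]
L1: Y=0.000-0.0008828j on G[2,0]
R12: Y=0.0002500+0.000j on G[0,1]
V1: row V1−V0=29.3, i_V1 at 1,0
solve → V1=29.30+0.000j, V2=16.53+3.947j
aux → i_V1=-7.944-5.099j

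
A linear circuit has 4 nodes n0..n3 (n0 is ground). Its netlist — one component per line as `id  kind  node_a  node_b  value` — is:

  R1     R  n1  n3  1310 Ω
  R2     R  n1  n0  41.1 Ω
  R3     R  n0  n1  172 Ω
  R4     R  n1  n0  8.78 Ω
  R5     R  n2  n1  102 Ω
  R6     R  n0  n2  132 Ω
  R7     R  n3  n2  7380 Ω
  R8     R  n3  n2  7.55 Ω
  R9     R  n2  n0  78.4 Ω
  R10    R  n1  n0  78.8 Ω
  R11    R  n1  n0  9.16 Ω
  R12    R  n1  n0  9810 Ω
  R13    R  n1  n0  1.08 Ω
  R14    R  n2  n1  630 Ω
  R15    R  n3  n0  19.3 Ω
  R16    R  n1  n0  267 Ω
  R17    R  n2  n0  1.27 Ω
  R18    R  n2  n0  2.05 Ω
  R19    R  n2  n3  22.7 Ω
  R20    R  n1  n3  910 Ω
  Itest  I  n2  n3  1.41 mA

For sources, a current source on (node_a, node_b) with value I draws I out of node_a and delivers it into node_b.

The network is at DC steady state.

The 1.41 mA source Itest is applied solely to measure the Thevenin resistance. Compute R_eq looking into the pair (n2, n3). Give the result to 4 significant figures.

Apply KCL at each of the 3 non-ground nodes and solve the resulting linear system.
Node n1: branches {R1, R2, R3, R4, R5, R10, R11, R12, R13, R14, R16, R20} → V_1 = 6.847e-06
Node n2: branches {R5, R6, R7, R8, R9, R14, R17, R18, R19, Itest} → V_2 = -0.0002437
Node n3: branches {R1, R7, R8, R15, R19, R20, Itest} → V_3 = 0.005935

R_eq = 4.382 Ω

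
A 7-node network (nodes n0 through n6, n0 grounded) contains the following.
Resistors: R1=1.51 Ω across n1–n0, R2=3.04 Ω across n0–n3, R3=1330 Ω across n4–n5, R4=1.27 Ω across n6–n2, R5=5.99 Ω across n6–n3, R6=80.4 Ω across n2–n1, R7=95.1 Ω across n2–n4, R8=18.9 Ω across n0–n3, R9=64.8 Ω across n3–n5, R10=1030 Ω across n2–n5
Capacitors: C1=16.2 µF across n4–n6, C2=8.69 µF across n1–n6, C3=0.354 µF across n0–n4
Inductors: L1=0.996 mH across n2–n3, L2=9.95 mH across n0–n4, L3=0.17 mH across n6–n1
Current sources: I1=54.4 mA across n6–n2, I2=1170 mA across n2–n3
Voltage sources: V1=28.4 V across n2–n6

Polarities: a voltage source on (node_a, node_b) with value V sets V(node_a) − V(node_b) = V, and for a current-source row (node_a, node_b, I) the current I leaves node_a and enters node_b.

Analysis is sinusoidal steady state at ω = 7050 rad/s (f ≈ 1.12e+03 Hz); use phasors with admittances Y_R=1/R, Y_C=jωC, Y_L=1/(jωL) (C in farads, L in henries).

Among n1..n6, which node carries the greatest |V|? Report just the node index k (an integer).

MNA unknowns: 6 node voltages V₁..V_6 plus 1 source current (V1)
R1: Y=0.6623+0.000j on G[1,0]
C1: Y=0.000+0.1142j on G[4,6]
L1: Y=0.000-0.1424j on G[2,3]
L2: Y=0.000-0.01426j on G[0,4]
R2: Y=0.3289+0.000j on G[0,3]
C2: Y=0.000+0.06126j on G[1,6]
R3: Y=0.0007519+0.000j on G[4,5]
R4: Y=0.7874+0.000j on G[6,2]
R5: Y=0.1669+0.000j on G[6,3]
R6: Y=0.01244+0.000j on G[2,1]
I1: z[6]−=0.0544, z[2]+=0.0544
R7: Y=0.01052+0.000j on G[2,4]
C3: Y=0.000+0.002496j on G[0,4]
I2: z[2]−=1.17, z[3]+=1.17
L3: Y=0.000-0.8344j on G[6,1]
R8: Y=0.05291+0.000j on G[0,3]
R9: Y=0.01543+0.000j on G[3,5]
R10: Y=0.0009709+0.000j on G[2,5]
V1: row V2−V6=28.4, i_V1 at 2,6
solve → V1=-1.482+2.949j, V2=24.37+1.263j, V3=2.619-5.244j, V4=-4.229-1.584j, V5=3.550-4.715j, V6=-4.035+1.263j
aux → i_V1=-25.05+3.082j

2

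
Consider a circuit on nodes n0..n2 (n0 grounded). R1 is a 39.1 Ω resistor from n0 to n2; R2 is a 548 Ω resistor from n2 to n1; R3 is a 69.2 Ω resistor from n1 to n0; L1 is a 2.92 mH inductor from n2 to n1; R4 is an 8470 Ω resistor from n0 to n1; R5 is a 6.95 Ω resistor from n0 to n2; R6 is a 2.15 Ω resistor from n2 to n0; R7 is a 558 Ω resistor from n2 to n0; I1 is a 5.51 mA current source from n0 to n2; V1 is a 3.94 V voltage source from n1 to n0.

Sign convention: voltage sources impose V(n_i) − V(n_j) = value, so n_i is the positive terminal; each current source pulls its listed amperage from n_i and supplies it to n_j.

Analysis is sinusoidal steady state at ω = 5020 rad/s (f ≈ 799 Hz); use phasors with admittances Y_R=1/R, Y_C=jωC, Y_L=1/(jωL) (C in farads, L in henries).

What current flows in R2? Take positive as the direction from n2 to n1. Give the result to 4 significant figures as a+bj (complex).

MNA unknowns: 2 node voltages V₁..V_2 plus 1 source current (V1)
R1: Y=0.02558+0.000j on G[0,2]
R2: Y=0.001825+0.000j on G[2,1]
R3: Y=0.01445+0.000j on G[1,0]
L1: Y=0.000-0.06822j on G[2,1]
R4: Y=0.0001181+0.000j on G[0,1]
R5: Y=0.1439+0.000j on G[0,2]
R6: Y=0.4651+0.000j on G[2,0]
R7: Y=0.001792+0.000j on G[2,0]
I1: z[0]−=0.00551, z[2]+=0.00551
V1: row V1−V0=3.94, i_V1 at 1,0
solve → V1=3.940+0.000j, V2=0.06419-0.4143j
aux → i_V1=-0.09274+0.2637j

-0.007073-0.0007560j A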